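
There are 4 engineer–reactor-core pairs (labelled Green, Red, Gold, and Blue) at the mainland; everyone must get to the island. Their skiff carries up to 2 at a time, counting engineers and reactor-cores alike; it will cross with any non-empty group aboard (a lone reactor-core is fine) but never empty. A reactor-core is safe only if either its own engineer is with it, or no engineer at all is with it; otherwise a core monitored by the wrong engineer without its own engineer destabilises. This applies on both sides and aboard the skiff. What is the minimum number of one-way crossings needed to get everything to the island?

impossible

Following every safe sequence of crossings from the start, the most of the 8 that can be at the island as the skiff arrives there on crossings 1, 3, 5 is 2, 3, 4 respectively; the best ever achieved is 4 of 8.
From crossing 7 on, no configuration arises that was not already reachable earlier: only 44 distinct safe configurations (who is on which side, and where the skiff is) can ever be reached, none of them has everyone across, and every continuation just revisits them. So no valid plan exists.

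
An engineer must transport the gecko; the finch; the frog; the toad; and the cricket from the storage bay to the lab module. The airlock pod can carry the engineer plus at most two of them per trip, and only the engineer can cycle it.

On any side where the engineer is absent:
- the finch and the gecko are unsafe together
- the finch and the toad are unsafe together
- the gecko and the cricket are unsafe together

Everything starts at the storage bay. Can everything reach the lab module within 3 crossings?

Counting alone: the engineer can take at most 2 across per trip to the lab module, so moving all 5 needs at least 3 loaded trips out, with a return between consecutive ones — at least 5 crossings.
Since 3 < 5, 3 crossings cannot be enough. (The shortest complete plan in fact takes 5:)
1. Engineer goes to the lab module with the finch and the gecko.
2. Engineer goes back to the storage bay with the gecko.
3. Engineer goes to the lab module with the cricket and the frog.
4. Engineer goes back to the storage bay alone.
5. Engineer goes to the lab module with the gecko and the toad.

No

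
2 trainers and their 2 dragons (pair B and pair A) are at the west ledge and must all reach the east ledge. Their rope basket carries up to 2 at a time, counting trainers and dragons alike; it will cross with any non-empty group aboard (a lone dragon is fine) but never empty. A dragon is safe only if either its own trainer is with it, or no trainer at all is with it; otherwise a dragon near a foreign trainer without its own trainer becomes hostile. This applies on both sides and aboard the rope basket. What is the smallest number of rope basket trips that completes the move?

Counting alone: each trip to the east ledge takes at most 2 across and each return brings at least 1 back, so after t trips out (and t−1 returns) at most 2t − (t−1) of the 4 are across; that first reaches 4 at t = 3, so at least 5 crossings are needed.
The plan below uses exactly 5 crossings, so it is optimal:
1. dragon B and trainer B cross → the east ledge.
2. trainer B crosses ← the west ledge.
3. trainer A and trainer B cross → the east ledge.
4. trainer A crosses ← the west ledge.
5. dragon A and trainer A cross → the east ledge.

5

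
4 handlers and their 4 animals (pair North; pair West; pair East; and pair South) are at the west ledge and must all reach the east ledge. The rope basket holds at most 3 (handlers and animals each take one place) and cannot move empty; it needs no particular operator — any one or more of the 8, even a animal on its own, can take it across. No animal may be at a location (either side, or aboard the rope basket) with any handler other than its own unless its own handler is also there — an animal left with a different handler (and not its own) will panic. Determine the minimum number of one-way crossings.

Counting alone: each trip to the east ledge takes at most 3 across and each return brings at least 1 back, so after t trips out (and t−1 returns) at most 3t − (t−1) of the 8 are across; that first reaches 8 at t = 4, so at least 7 crossings are needed.
The safety rule pushes this higher. Following every safe sequence of crossings, the most of the 8 that can be at the east ledge as the rope basket arrives there on crossing 7 is 7 — never all 8.
So no plan with fewer than 9 crossings exists, and this one achieves 9:
1. animal North and handler North cross → the east ledge.
2. handler North crosses ← the west ledge.
3. animal West, handler North, and handler West cross → the east ledge.
4. animal North and handler North cross ← the west ledge.
5. handler East, handler North, and handler South cross → the east ledge.
6. animal West crosses ← the west ledge.
7. animal North and animal West cross → the east ledge.
8. animal North crosses ← the west ledge.
9. animal East, animal North, and animal South cross → the east ledge.

9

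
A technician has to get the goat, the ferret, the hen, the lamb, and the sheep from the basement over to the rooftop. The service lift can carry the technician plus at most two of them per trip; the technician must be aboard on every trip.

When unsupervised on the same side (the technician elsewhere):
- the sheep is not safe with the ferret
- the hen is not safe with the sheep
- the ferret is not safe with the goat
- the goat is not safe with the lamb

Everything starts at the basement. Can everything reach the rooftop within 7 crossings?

Yes — this plan uses 7 crossings (≤ 7):
1. Technician goes to the rooftop with the goat and the sheep.
2. Technician goes back to the basement alone.
3. Technician goes to the rooftop with the ferret.
4. Technician goes back to the basement with the goat and the sheep.
5. Technician goes to the rooftop with the hen and the lamb.
6. Technician goes back to the basement alone.
7. Technician goes to the rooftop with the goat and the sheep.

Yes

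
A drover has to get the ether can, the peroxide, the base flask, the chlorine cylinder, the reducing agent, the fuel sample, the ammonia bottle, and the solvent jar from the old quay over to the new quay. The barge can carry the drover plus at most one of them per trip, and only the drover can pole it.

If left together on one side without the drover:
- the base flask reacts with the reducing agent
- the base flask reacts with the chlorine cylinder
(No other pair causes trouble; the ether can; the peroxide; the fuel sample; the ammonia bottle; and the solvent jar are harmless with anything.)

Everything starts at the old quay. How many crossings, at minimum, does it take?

Counting alone: the drover can take at most 1 across per trip to the new quay, so moving all 8 needs at least 8 loaded trips out, with a return between consecutive ones — at least 15 crossings.
The safety rule pushes this higher. Following every safe sequence of crossings, the most of the 8 that can be at the new quay as the barge arrives there on crossing 15 is 7 — never all 8.
So no plan with fewer than 17 crossings exists, and this one achieves 17:
1. Drover goes to the new quay with the base flask.  [the old quay: the ammonia bottle, the chlorine cylinder, the ether can, the fuel sample, the peroxide, the reducing agent, the solvent jar | the new quay: the base flask]
2. Drover goes back to the old quay alone.  [the old quay: the ammonia bottle, the chlorine cylinder, the ether can, the fuel sample, the peroxide, the reducing agent, the solvent jar | the new quay: the base flask]
3. Drover goes to the new quay with the ether can.  [the old quay: the ammonia bottle, the chlorine cylinder, the fuel sample, the peroxide, the reducing agent, the solvent jar | the new quay: the base flask, the ether can]
4. Drover goes back to the old quay alone.  [the old quay: the ammonia bottle, the chlorine cylinder, the fuel sample, the peroxide, the reducing agent, the solvent jar | the new quay: the base flask, the ether can]
5. Drover goes to the new quay with the peroxide.  [the old quay: the ammonia bottle, the chlorine cylinder, the fuel sample, the reducing agent, the solvent jar | the new quay: the base flask, the ether can, the peroxide]
6. Drover goes back to the old quay alone.  [the old quay: the ammonia bottle, the chlorine cylinder, the fuel sample, the reducing agent, the solvent jar | the new quay: the base flask, the ether can, the peroxide]
7. Drover goes to the new quay with the chlorine cylinder.  [the old quay: the ammonia bottle, the fuel sample, the reducing agent, the solvent jar | the new quay: the base flask, the chlorine cylinder, the ether can, the peroxide]
8. Drover goes back to the old quay with the base flask.  [the old quay: the ammonia bottle, the base flask, the fuel sample, the reducing agent, the solvent jar | the new quay: the chlorine cylinder, the ether can, the peroxide]
9. Drover goes to the new quay with the reducing agent.  [the old quay: the ammonia bottle, the base flask, the fuel sample, the solvent jar | the new quay: the chlorine cylinder, the ether can, the peroxide, the reducing agent]
10. Drover goes back to the old quay alone.  [the old quay: the ammonia bottle, the base flask, the fuel sample, the solvent jar | the new quay: the chlorine cylinder, the ether can, the peroxide, the reducing agent]
11. Drover goes to the new quay with the fuel sample.  [the old quay: the ammonia bottle, the base flask, the solvent jar | the new quay: the chlorine cylinder, the ether can, the fuel sample, the peroxide, the reducing agent]
12. Drover goes back to the old quay alone.  [the old quay: the ammonia bottle, the base flask, the solvent jar | the new quay: the chlorine cylinder, the ether can, the fuel sample, the peroxide, the reducing agent]
13. Drover goes to the new quay with the ammonia bottle.  [the old quay: the base flask, the solvent jar | the new quay: the ammonia bottle, the chlorine cylinder, the ether can, the fuel sample, the peroxide, the reducing agent]
14. Drover goes back to the old quay alone.  [the old quay: the base flask, the solvent jar | the new quay: the ammonia bottle, the chlorine cylinder, the ether can, the fuel sample, the peroxide, the reducing agent]
15. Drover goes to the new quay with the solvent jar.  [the old quay: the base flask | the new quay: the ammonia bottle, the chlorine cylinder, the ether can, the fuel sample, the peroxide, the reducing agent, the solvent jar]
16. Drover goes back to the old quay alone.  [the old quay: the base flask | the new quay: the ammonia bottle, the chlorine cylinder, the ether can, the fuel sample, the peroxide, the reducing agent, the solvent jar]
17. Drover goes to the new quay with the base flask.  [the old quay: — | the new quay: the ammonia bottle, the base flask, the chlorine cylinder, the ether can, the fuel sample, the peroxide, the reducing agent, the solvent jar]

17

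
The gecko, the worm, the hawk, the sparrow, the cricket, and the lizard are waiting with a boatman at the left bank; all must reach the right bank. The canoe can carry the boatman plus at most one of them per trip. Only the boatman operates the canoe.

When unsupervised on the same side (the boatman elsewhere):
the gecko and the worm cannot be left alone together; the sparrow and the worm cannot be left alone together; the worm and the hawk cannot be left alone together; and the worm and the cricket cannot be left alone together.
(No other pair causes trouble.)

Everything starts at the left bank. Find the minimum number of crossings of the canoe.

Following every safe sequence of crossings from the start, the most of the 6 that can be at the right bank as the canoe arrives there on crossings 1, 3, 5 is 1, 2, 3 respectively; the best ever achieved is 3 of 6.
From crossing 7 on, no configuration arises that was not already reachable earlier: only 22 distinct safe configurations (who is on which side, and where the canoe is) can ever be reached, none of them has everyone across, and every continuation just revisits them. So no valid plan exists.

impossible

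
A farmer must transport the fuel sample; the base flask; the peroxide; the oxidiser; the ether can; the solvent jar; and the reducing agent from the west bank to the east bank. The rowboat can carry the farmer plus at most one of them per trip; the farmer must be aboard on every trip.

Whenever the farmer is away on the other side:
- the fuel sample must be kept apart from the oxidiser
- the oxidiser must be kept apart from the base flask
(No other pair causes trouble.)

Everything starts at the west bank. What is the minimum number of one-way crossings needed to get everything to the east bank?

Counting alone: the farmer can take at most 1 across per trip to the east bank, so moving all 7 needs at least 7 loaded trips out, with a return between consecutive ones — at least 13 crossings.
The safety rule pushes this higher. Following every safe sequence of crossings, the most of the 7 that can be at the east bank as the rowboat arrives there on crossing 13 is 6 — never all 7.
So no plan with fewer than 15 crossings exists, and this one achieves 15:
1. Farmer goes to the east bank with the oxidiser.  [the west bank: the base flask, the ether can, the fuel sample, the peroxide, the reducing agent, the solvent jar | the east bank: the oxidiser]
2. Farmer goes back to the west bank alone.  [the west bank: the base flask, the ether can, the fuel sample, the peroxide, the reducing agent, the solvent jar | the east bank: the oxidiser]
3. Farmer goes to the east bank with the fuel sample.  [the west bank: the base flask, the ether can, the peroxide, the reducing agent, the solvent jar | the east bank: the fuel sample, the oxidiser]
4. Farmer goes back to the west bank with the oxidiser.  [the west bank: the base flask, the ether can, the oxidiser, the peroxide, the reducing agent, the solvent jar | the east bank: the fuel sample]
5. Farmer goes to the east bank with the base flask.  [the west bank: the ether can, the oxidiser, the peroxide, the reducing agent, the solvent jar | the east bank: the base flask, the fuel sample]
6. Farmer goes back to the west bank alone.  [the west bank: the ether can, the oxidiser, the peroxide, the reducing agent, the solvent jar | the east bank: the base flask, the fuel sample]
7. Farmer goes to the east bank with the peroxide.  [the west bank: the ether can, the oxidiser, the reducing agent, the solvent jar | the east bank: the base flask, the fuel sample, the peroxide]
8. Farmer goes back to the west bank alone.  [the west bank: the ether can, the oxidiser, the reducing agent, the solvent jar | the east bank: the base flask, the fuel sample, the peroxide]
9. Farmer goes to the east bank with the ether can.  [the west bank: the oxidiser, the reducing agent, the solvent jar | the east bank: the base flask, the ether can, the fuel sample, the peroxide]
10. Farmer goes back to the west bank alone.  [the west bank: the oxidiser, the reducing agent, the solvent jar | the east bank: the base flask, the ether can, the fuel sample, the peroxide]
11. Farmer goes to the east bank with the solvent jar.  [the west bank: the oxidiser, the reducing agent | the east bank: the base flask, the ether can, the fuel sample, the peroxide, the solvent jar]
12. Farmer goes back to the west bank alone.  [the west bank: the oxidiser, the reducing agent | the east bank: the base flask, the ether can, the fuel sample, the peroxide, the solvent jar]
13. Farmer goes to the east bank with the reducing agent.  [the west bank: the oxidiser | the east bank: the base flask, the ether can, the fuel sample, the peroxide, the reducing agent, the solvent jar]
14. Farmer goes back to the west bank alone.  [the west bank: the oxidiser | the east bank: the base flask, the ether can, the fuel sample, the peroxide, the reducing agent, the solvent jar]
15. Farmer goes to the east bank with the oxidiser.  [the west bank: — | the east bank: the base flask, the ether can, the fuel sample, the oxidiser, the peroxide, the reducing agent, the solvent jar]

15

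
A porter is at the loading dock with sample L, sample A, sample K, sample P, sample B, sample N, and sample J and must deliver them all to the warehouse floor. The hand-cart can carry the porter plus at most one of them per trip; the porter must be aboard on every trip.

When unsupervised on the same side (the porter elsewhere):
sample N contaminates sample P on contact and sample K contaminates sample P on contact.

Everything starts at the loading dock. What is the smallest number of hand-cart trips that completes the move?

15

Counting alone: the porter can take at most 1 across per trip to the warehouse floor, so moving all 7 needs at least 7 loaded trips out, with a return between consecutive ones — at least 13 crossings.
The safety rule pushes this higher. Following every safe sequence of crossings, the most of the 7 that can be at the warehouse floor as the hand-cart arrives there on crossing 13 is 6 — never all 7.
So no plan with fewer than 15 crossings exists, and this one achieves 15:
1. Porter goes to the warehouse floor with sample P.
2. Porter goes back to the loading dock alone.
3. Porter goes to the warehouse floor with sample L.
4. Porter goes back to the loading dock alone.
5. Porter goes to the warehouse floor with sample A.
6. Porter goes back to the loading dock alone.
7. Porter goes to the warehouse floor with sample K.
8. Porter goes back to the loading dock with sample P.
9. Porter goes to the warehouse floor with sample N.
10. Porter goes back to the loading dock alone.
11. Porter goes to the warehouse floor with sample B.
12. Porter goes back to the loading dock alone.
13. Porter goes to the warehouse floor with sample J.
14. Porter goes back to the loading dock alone.
15. Porter goes to the warehouse floor with sample P.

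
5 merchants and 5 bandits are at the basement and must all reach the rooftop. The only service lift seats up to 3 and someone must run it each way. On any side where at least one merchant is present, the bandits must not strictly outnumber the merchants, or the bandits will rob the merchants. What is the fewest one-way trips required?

Counting alone: each trip to the rooftop takes at most 3 across and each return brings at least 1 back, so after t trips out (and t−1 returns) at most 3t − (t−1) of the 10 are across; that first reaches 10 at t = 5, so at least 9 crossings are needed.
The safety rule pushes this higher. Following every safe sequence of crossings, the most of the 10 that can be at the rooftop as the service lift arrives there on crossing 9 is 9 — never all 10.
So no plan with fewer than 11 crossings exists, and this one achieves 11:
1. 2 bandits → the rooftop.  (the basement: 5M 3B; the rooftop: 0M 2B)
2. 1 bandit ← the basement.  (the basement: 5M 4B; the rooftop: 0M 1B)
3. 3 bandits → the rooftop.  (the basement: 5M 1B; the rooftop: 0M 4B)
4. 1 bandit ← the basement.  (the basement: 5M 2B; the rooftop: 0M 3B)
5. 3 merchants → the rooftop.  (the basement: 2M 2B; the rooftop: 3M 3B)
6. 1 merchant and 1 bandit ← the basement.  (the basement: 3M 3B; the rooftop: 2M 2B)
7. 3 merchants → the rooftop.  (the basement: 0M 3B; the rooftop: 5M 2B)
8. 1 bandit ← the basement.  (the basement: 0M 4B; the rooftop: 5M 1B)
9. 2 bandits → the rooftop.  (the basement: 0M 2B; the rooftop: 5M 3B)
10. 1 bandit ← the basement.  (the basement: 0M 3B; the rooftop: 5M 2B)
11. 3 bandits → the rooftop.  (the basement: 0M 0B; the rooftop: 5M 5B)

11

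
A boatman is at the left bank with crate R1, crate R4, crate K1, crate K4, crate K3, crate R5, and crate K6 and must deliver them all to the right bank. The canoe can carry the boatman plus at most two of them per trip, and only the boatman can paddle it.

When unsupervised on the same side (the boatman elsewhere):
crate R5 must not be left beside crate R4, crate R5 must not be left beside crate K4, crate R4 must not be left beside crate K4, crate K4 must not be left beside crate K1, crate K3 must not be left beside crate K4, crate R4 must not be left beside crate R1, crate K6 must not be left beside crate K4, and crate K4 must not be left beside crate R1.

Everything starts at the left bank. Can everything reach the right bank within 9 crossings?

No

Counting alone: the boatman can take at most 2 across per trip to the right bank, so moving all 7 needs at least 4 loaded trips out, with a return between consecutive ones — at least 7 crossings.
The safety rule pushes this higher. Following every safe sequence of crossings, the most of the 7 that can be at the right bank as the canoe arrives there on crossings 7, 9 is 5, 6 respectively — never all 7.
So the move cannot be finished within 9 crossings. (The shortest complete plan takes 11:)
1. Boatman goes to the right bank with crate K4 and crate R4.  [the left bank: crate K1, crate K3, crate K6, crate R1, crate R5 | the right bank: crate K4, crate R4]
2. Boatman goes back to the left bank with crate R4.  [the left bank: crate K1, crate K3, crate K6, crate R1, crate R4, crate R5 | the right bank: crate K4]
3. Boatman goes to the right bank with crate R1 and crate R5.  [the left bank: crate K1, crate K3, crate K6, crate R4 | the right bank: crate K4, crate R1, crate R5]
4. Boatman goes back to the left bank with crate K4.  [the left bank: crate K1, crate K3, crate K4, crate K6, crate R4 | the right bank: crate R1, crate R5]
5. Boatman goes to the right bank with crate K1 and crate K4.  [the left bank: crate K3, crate K6, crate R4 | the right bank: crate K1, crate K4, crate R1, crate R5]
6. Boatman goes back to the left bank with crate K4.  [the left bank: crate K3, crate K4, crate K6, crate R4 | the right bank: crate K1, crate R1, crate R5]
7. Boatman goes to the right bank with crate K3 and crate K4.  [the left bank: crate K6, crate R4 | the right bank: crate K1, crate K3, crate K4, crate R1, crate R5]
8. Boatman goes back to the left bank with crate K4.  [the left bank: crate K4, crate K6, crate R4 | the right bank: crate K1, crate K3, crate R1, crate R5]
9. Boatman goes to the right bank with crate K6 and crate R4.  [the left bank: crate K4 | the right bank: crate K1, crate K3, crate K6, crate R1, crate R4, crate R5]
10. Boatman goes back to the left bank with crate R4.  [the left bank: crate K4, crate R4 | the right bank: crate K1, crate K3, crate K6, crate R1, crate R5]
11. Boatman goes to the right bank with crate K4 and crate R4.  [the left bank: — | the right bank: crate K1, crate K3, crate K4, crate K6, crate R1, crate R4, crate R5]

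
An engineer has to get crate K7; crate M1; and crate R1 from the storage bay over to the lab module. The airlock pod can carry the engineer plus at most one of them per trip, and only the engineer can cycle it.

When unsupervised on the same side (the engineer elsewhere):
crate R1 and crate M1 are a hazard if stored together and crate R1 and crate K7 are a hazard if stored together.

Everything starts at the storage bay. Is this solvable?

1. Engineer goes to the lab module with crate R1.
2. Engineer goes back to the storage bay alone.
3. Engineer goes to the lab module with crate K7.
4. Engineer goes back to the storage bay with crate R1.
5. Engineer goes to the lab module with crate M1.
6. Engineer goes back to the storage bay alone.
7. Engineer goes to the lab module with crate R1.

Yes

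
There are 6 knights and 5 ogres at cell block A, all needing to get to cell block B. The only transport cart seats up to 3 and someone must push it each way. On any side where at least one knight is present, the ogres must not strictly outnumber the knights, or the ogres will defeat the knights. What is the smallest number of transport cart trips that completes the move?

Counting alone: each trip to cell block B takes at most 3 across and each return brings at least 1 back, so after t trips out (and t−1 returns) at most 3t − (t−1) of the 11 are across; that first reaches 11 at t = 5, so at least 9 crossings are needed.
The plan below uses exactly 9 crossings, so it is optimal:
1. 3 ogres → cell block B.  (cell block A: 6K 2O; cell block B: 0K 3O)
2. 1 ogre ← cell block A.  (cell block A: 6K 3O; cell block B: 0K 2O)
3. 3 knights → cell block B.  (cell block A: 3K 3O; cell block B: 3K 2O)
4. 1 knight ← cell block A.  (cell block A: 4K 3O; cell block B: 2K 2O)
5. 2 knights and 1 ogre → cell block B.  (cell block A: 2K 2O; cell block B: 4K 3O)
6. 1 knight ← cell block A.  (cell block A: 3K 2O; cell block B: 3K 3O)
7. 2 knights and 1 ogre → cell block B.  (cell block A: 1K 1O; cell block B: 5K 4O)
8. 1 knight ← cell block A.  (cell block A: 2K 1O; cell block B: 4K 4O)
9. 2 knights and 1 ogre → cell block B.  (cell block A: 0K 0O; cell block B: 6K 5O)

9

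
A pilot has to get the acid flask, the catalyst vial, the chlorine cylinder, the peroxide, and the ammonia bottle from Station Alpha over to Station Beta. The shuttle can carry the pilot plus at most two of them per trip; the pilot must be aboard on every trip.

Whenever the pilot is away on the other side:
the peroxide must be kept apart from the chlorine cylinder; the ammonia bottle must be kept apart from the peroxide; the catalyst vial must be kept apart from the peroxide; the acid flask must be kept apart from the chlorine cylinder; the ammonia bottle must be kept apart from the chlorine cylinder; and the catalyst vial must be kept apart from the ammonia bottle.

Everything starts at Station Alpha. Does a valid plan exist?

Whatever the first load, the items left behind include a forbidden pair without the pilot. No opening move is safe, so no plan exists.

No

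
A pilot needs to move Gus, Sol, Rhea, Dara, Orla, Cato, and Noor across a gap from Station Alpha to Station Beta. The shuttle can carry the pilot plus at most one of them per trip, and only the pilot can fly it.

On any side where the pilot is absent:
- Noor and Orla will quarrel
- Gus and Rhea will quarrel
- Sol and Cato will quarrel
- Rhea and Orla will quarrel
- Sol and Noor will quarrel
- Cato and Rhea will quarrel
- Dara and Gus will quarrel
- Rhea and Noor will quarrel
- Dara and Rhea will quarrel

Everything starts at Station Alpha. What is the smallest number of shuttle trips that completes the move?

impossible

Whatever the first load, the items left behind include a forbidden pair without the pilot. No opening move is safe, so no plan exists.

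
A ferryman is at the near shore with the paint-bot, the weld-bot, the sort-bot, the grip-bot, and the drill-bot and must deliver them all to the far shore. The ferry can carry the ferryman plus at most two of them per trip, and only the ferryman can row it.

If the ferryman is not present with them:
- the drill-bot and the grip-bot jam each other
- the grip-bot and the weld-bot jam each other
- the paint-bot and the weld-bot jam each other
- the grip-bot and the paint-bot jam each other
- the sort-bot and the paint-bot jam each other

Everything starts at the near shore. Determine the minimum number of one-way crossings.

7

Counting alone: the ferryman can take at most 2 across per trip to the far shore, so moving all 5 needs at least 3 loaded trips out, with a return between consecutive ones — at least 5 crossings.
The safety rule pushes this higher. Following every safe sequence of crossings, the most of the 5 that can be at the far shore as the ferry arrives there on crossing 5 is 4 — never all 5.
So no plan with fewer than 7 crossings exists, and this one achieves 7:
1. Ferryman goes to the far shore with the grip-bot and the paint-bot.
2. Ferryman goes back to the near shore with the paint-bot.
3. Ferryman goes to the far shore with the paint-bot and the sort-bot.
4. Ferryman goes back to the near shore with the paint-bot.
5. Ferryman goes to the far shore with the drill-bot and the weld-bot.
6. Ferryman goes back to the near shore with the grip-bot.
7. Ferryman goes to the far shore with the grip-bot and the paint-bot.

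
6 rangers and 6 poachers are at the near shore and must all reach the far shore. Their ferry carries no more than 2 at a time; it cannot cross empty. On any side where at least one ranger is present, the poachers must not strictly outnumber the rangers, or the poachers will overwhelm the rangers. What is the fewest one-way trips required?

impossible

Following every safe sequence of crossings from the start, the most of the 12 that can be at the far shore as the ferry arrives there on crossings 1, 3, 5, 7, 9 is 2, 3, 4, 5, 6 respectively; the best ever achieved is 6 of 12.
From crossing 11 on, no configuration arises that was not already reachable earlier: only 15 distinct safe configurations (who is on which side, and where the ferry is) can ever be reached, none of them has everyone across, and every continuation just revisits them. They are: 0 rangers + 0 poachers across (ferry back at the start); 0 rangers + 1 poacher across (ferry there); 0 rangers + 1 poacher across (ferry back at the start); 0 rangers + 2 poachers across (ferry there); 0 rangers + 2 poachers across (ferry back at the start); 0 rangers + 3 poachers across (ferry there); 0 rangers + 3 poachers across (ferry back at the start); 0 rangers + 4 poachers across (ferry there); 0 rangers + 4 poachers across (ferry back at the start); 0 rangers + 5 poachers across (ferry there); 0 rangers + 5 poachers across (ferry back at the start); 0 rangers + 6 poachers across (ferry there); 1 ranger + 1 poacher across (ferry there); 1 ranger + 1 poacher across (ferry back at the start); 2 rangers + 2 poachers across (ferry there). So no valid plan exists.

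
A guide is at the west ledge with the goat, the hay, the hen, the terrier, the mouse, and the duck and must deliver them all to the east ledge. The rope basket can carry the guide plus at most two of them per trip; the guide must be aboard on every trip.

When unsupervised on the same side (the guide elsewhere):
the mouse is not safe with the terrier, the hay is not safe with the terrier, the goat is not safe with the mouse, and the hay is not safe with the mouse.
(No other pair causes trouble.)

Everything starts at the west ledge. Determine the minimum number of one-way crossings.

Counting alone: the guide can take at most 2 across per trip to the east ledge, so moving all 6 needs at least 3 loaded trips out, with a return between consecutive ones — at least 5 crossings.
The safety rule pushes this higher. Following every safe sequence of crossings, the most of the 6 that can be at the east ledge as the rope basket arrives there on crossings 5, 7 is 4, 5 respectively — never all 6.
So no plan with fewer than 9 crossings exists, and this one achieves 9:
1. Guide goes to the east ledge with the hay and the mouse.  [the west ledge: the duck, the goat, the hen, the terrier | the east ledge: the hay, the mouse]
2. Guide goes back to the west ledge with the hay.  [the west ledge: the duck, the goat, the hay, the hen, the terrier | the east ledge: the mouse]
3. Guide goes to the east ledge with the goat and the hay.  [the west ledge: the duck, the hen, the terrier | the east ledge: the goat, the hay, the mouse]
4. Guide goes back to the west ledge with the mouse.  [the west ledge: the duck, the hen, the mouse, the terrier | the east ledge: the goat, the hay]
5. Guide goes to the east ledge with the hen and the terrier.  [the west ledge: the duck, the mouse | the east ledge: the goat, the hay, the hen, the terrier]
6. Guide goes back to the west ledge with the hay.  [the west ledge: the duck, the hay, the mouse | the east ledge: the goat, the hen, the terrier]
7. Guide goes to the east ledge with the duck and the hay.  [the west ledge: the mouse | the east ledge: the duck, the goat, the hay, the hen, the terrier]
8. Guide goes back to the west ledge with the hay.  [the west ledge: the hay, the mouse | the east ledge: the duck, the goat, the hen, the terrier]
9. Guide goes to the east ledge with the hay and the mouse.  [the west ledge: — | the east ledge: the duck, the goat, the hay, the hen, the mouse, the terrier]

9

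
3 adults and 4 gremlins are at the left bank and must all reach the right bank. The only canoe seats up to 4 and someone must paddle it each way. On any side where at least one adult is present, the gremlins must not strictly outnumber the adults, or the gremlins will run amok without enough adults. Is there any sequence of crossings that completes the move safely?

No

The gremlins already outnumber the adults at the left bank before anyone moves, so the starting position itself is disallowed.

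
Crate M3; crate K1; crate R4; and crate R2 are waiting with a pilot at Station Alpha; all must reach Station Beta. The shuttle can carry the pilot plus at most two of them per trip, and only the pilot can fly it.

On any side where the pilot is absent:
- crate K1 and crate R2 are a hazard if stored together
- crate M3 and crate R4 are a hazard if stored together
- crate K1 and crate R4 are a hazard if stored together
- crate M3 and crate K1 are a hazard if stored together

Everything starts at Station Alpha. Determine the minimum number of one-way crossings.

5

Counting alone: the pilot can take at most 2 across per trip to Station Beta, so moving all 4 needs at least 2 loaded trips out, with a return between consecutive ones — at least 3 crossings.
The safety rule pushes this higher. Following every safe sequence of crossings, the most of the 4 that can be at Station Beta as the shuttle arrives there on crossing 3 is 3 — never all 4.
So no plan with fewer than 5 crossings exists, and this one achieves 5:
1. Pilot goes to Station Beta with crate K1 and crate M3.
2. Pilot goes back to Station Alpha with crate M3.
3. Pilot goes to Station Beta with crate M3 and crate R2.
4. Pilot goes back to Station Alpha with crate K1.
5. Pilot goes to Station Beta with crate K1 and crate R4.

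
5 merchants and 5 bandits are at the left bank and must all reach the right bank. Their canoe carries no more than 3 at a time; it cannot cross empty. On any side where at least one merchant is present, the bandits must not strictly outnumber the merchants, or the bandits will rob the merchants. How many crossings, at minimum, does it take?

11

Counting alone: each trip to the right bank takes at most 3 across and each return brings at least 1 back, so after t trips out (and t−1 returns) at most 3t − (t−1) of the 10 are across; that first reaches 10 at t = 5, so at least 9 crossings are needed.
The safety rule pushes this higher. Following every safe sequence of crossings, the most of the 10 that can be at the right bank as the canoe arrives there on crossing 9 is 9 — never all 10.
So no plan with fewer than 11 crossings exists, and this one achieves 11:
1. 2 bandits → the right bank.  (the left bank: 5M 3B; the right bank: 0M 2B)
2. 1 bandit ← the left bank.  (the left bank: 5M 4B; the right bank: 0M 1B)
3. 3 bandits → the right bank.  (the left bank: 5M 1B; the right bank: 0M 4B)
4. 1 bandit ← the left bank.  (the left bank: 5M 2B; the right bank: 0M 3B)
5. 3 merchants → the right bank.  (the left bank: 2M 2B; the right bank: 3M 3B)
6. 1 merchant and 1 bandit ← the left bank.  (the left bank: 3M 3B; the right bank: 2M 2B)
7. 3 merchants → the right bank.  (the left bank: 0M 3B; the right bank: 5M 2B)
8. 1 bandit ← the left bank.  (the left bank: 0M 4B; the right bank: 5M 1B)
9. 2 bandits → the right bank.  (the left bank: 0M 2B; the right bank: 5M 3B)
10. 1 bandit ← the left bank.  (the left bank: 0M 3B; the right bank: 5M 2B)
11. 3 bandits → the right bank.  (the left bank: 0M 0B; the right bank: 5M 5B)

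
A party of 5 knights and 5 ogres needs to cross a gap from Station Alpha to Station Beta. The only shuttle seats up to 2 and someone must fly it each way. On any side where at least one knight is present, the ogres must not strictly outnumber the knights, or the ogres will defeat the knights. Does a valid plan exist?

No

Following every safe sequence of crossings from the start, the most of the 10 that can be at Station Beta as the shuttle arrives there on crossings 1, 3, 5, 7 is 2, 3, 4, 5 respectively; the best ever achieved is 5 of 10.
From crossing 9 on, no configuration arises that was not already reachable earlier: only 13 distinct safe configurations (who is on which side, and where the shuttle is) can ever be reached, none of them has everyone across, and every continuation just revisits them. They are: 0 knights + 0 ogres across (shuttle back at the start); 0 knights + 1 ogre across (shuttle there); 0 knights + 1 ogre across (shuttle back at the start); 0 knights + 2 ogres across (shuttle there); 0 knights + 2 ogres across (shuttle back at the start); 0 knights + 3 ogres across (shuttle there); 0 knights + 3 ogres across (shuttle back at the start); 0 knights + 4 ogres across (shuttle there); 0 knights + 4 ogres across (shuttle back at the start); 0 knights + 5 ogres across (shuttle there); 1 knight + 1 ogre across (shuttle there); 1 knight + 1 ogre across (shuttle back at the start); 2 knights + 2 ogres across (shuttle there). So no valid plan exists.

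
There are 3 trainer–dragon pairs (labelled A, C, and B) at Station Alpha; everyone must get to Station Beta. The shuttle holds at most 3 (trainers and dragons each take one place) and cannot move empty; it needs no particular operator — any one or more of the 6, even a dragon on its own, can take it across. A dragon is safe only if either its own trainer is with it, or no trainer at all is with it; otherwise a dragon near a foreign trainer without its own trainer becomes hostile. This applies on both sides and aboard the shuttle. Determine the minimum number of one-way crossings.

5

Counting alone: each trip to Station Beta takes at most 3 across and each return brings at least 1 back, so after t trips out (and t−1 returns) at most 3t − (t−1) of the 6 are across; that first reaches 6 at t = 3, so at least 5 crossings are needed.
The plan below uses exactly 5 crossings, so it is optimal:
1. dragon A and trainer A cross → Station Beta.
2. trainer A crosses ← Station Alpha.
3. trainer A, trainer B, and trainer C cross → Station Beta.
4. dragon A crosses ← Station Alpha.
5. dragon A, dragon B, and dragon C cross → Station Beta.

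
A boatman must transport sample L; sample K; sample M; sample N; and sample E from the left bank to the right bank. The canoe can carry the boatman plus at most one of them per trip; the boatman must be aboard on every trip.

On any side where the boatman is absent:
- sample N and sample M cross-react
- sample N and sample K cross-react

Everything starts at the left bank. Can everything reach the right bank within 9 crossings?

No

Counting alone: the boatman can take at most 1 across per trip to the right bank, so moving all 5 needs at least 5 loaded trips out, with a return between consecutive ones — at least 9 crossings.
The safety rule pushes this higher. Following every safe sequence of crossings, the most of the 5 that can be at the right bank as the canoe arrives there on crossing 9 is 4 — never all 5.
So the move cannot be finished within 9 crossings. (The shortest complete plan takes 11:)
1. Boatman goes to the right bank with sample N.  [the left bank: sample E, sample K, sample L, sample M | the right bank: sample N]
2. Boatman goes back to the left bank alone.  [the left bank: sample E, sample K, sample L, sample M | the right bank: sample N]
3. Boatman goes to the right bank with sample L.  [the left bank: sample E, sample K, sample M | the right bank: sample L, sample N]
4. Boatman goes back to the left bank alone.  [the left bank: sample E, sample K, sample M | the right bank: sample L, sample N]
5. Boatman goes to the right bank with sample K.  [the left bank: sample E, sample M | the right bank: sample K, sample L, sample N]
6. Boatman goes back to the left bank with sample N.  [the left bank: sample E, sample M, sample N | the right bank: sample K, sample L]
7. Boatman goes to the right bank with sample M.  [the left bank: sample E, sample N | the right bank: sample K, sample L, sample M]
8. Boatman goes back to the left bank alone.  [the left bank: sample E, sample N | the right bank: sample K, sample L, sample M]
9. Boatman goes to the right bank with sample E.  [the left bank: sample N | the right bank: sample E, sample K, sample L, sample M]
10. Boatman goes back to the left bank alone.  [the left bank: sample N | the right bank: sample E, sample K, sample L, sample M]
11. Boatman goes to the right bank with sample N.  [the left bank: — | the right bank: sample E, sample K, sample L, sample M, sample N]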